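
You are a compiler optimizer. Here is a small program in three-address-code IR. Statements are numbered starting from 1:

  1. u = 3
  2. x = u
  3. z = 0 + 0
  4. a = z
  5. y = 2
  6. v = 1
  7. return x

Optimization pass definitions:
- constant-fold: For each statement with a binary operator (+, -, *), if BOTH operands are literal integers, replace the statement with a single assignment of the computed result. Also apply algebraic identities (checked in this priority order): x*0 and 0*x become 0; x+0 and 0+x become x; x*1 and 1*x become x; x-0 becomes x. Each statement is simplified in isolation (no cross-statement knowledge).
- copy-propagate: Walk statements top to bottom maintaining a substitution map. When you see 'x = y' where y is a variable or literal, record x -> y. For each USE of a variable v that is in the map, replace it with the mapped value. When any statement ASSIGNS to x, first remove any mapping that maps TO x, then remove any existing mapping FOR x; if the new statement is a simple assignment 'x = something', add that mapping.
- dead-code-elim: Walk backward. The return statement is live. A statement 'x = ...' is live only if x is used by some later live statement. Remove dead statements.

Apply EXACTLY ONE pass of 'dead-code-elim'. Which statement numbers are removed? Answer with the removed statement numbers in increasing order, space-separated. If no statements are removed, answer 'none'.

Answer: 3 4 5 6

Derivation:
Backward liveness scan:
Stmt 1 'u = 3': KEEP (u is live); live-in = []
Stmt 2 'x = u': KEEP (x is live); live-in = ['u']
Stmt 3 'z = 0 + 0': DEAD (z not in live set ['x'])
Stmt 4 'a = z': DEAD (a not in live set ['x'])
Stmt 5 'y = 2': DEAD (y not in live set ['x'])
Stmt 6 'v = 1': DEAD (v not in live set ['x'])
Stmt 7 'return x': KEEP (return); live-in = ['x']
Removed statement numbers: [3, 4, 5, 6]
Surviving IR:
  u = 3
  x = u
  return x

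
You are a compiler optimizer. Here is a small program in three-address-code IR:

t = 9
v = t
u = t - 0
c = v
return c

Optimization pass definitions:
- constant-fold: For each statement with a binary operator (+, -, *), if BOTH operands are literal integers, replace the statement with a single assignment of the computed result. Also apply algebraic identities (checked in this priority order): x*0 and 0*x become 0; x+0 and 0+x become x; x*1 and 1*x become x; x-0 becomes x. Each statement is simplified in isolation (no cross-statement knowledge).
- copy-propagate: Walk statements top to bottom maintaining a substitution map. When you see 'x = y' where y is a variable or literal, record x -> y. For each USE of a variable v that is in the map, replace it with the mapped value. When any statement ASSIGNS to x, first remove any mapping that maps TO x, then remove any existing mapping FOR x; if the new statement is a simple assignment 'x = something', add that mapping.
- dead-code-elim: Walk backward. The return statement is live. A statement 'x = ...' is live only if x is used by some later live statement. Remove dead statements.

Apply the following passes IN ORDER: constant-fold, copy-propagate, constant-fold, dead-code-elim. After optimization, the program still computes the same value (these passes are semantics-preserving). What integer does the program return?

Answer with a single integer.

Initial IR:
  t = 9
  v = t
  u = t - 0
  c = v
  return c
After constant-fold (5 stmts):
  t = 9
  v = t
  u = t
  c = v
  return c
After copy-propagate (5 stmts):
  t = 9
  v = 9
  u = 9
  c = 9
  return 9
After constant-fold (5 stmts):
  t = 9
  v = 9
  u = 9
  c = 9
  return 9
After dead-code-elim (1 stmts):
  return 9
Evaluate:
  t = 9  =>  t = 9
  v = t  =>  v = 9
  u = t - 0  =>  u = 9
  c = v  =>  c = 9
  return c = 9

Answer: 9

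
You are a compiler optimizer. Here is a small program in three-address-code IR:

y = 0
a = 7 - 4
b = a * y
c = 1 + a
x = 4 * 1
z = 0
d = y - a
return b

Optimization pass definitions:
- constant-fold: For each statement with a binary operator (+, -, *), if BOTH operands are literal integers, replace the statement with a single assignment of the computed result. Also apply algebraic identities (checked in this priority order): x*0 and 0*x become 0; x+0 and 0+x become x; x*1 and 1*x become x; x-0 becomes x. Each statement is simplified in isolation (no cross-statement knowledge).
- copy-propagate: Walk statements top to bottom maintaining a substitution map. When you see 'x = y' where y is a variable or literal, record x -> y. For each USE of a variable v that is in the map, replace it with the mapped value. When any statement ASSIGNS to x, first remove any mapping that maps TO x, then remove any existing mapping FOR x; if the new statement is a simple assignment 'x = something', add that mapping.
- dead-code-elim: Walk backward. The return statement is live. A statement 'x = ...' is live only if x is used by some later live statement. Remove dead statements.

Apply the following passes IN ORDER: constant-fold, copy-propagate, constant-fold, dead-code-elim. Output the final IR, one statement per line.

Initial IR:
  y = 0
  a = 7 - 4
  b = a * y
  c = 1 + a
  x = 4 * 1
  z = 0
  d = y - a
  return b
After constant-fold (8 stmts):
  y = 0
  a = 3
  b = a * y
  c = 1 + a
  x = 4
  z = 0
  d = y - a
  return b
After copy-propagate (8 stmts):
  y = 0
  a = 3
  b = 3 * 0
  c = 1 + 3
  x = 4
  z = 0
  d = 0 - 3
  return b
After constant-fold (8 stmts):
  y = 0
  a = 3
  b = 0
  c = 4
  x = 4
  z = 0
  d = -3
  return b
After dead-code-elim (2 stmts):
  b = 0
  return b

Answer: b = 0
return b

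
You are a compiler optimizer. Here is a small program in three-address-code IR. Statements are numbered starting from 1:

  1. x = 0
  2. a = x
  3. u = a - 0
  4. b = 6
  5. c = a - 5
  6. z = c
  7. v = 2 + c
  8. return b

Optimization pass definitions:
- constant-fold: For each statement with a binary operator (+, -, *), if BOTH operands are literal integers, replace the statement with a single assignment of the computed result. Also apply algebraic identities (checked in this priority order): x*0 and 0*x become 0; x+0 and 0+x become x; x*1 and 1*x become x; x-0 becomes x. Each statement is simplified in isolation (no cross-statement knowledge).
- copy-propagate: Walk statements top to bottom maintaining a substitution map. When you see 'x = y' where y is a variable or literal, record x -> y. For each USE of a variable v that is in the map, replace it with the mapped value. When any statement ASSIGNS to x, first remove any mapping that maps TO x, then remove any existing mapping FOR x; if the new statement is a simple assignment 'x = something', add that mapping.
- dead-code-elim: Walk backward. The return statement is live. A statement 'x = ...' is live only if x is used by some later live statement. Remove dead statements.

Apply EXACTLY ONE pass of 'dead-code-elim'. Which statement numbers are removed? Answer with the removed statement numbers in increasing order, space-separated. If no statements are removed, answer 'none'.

Answer: 1 2 3 5 6 7

Derivation:
Backward liveness scan:
Stmt 1 'x = 0': DEAD (x not in live set [])
Stmt 2 'a = x': DEAD (a not in live set [])
Stmt 3 'u = a - 0': DEAD (u not in live set [])
Stmt 4 'b = 6': KEEP (b is live); live-in = []
Stmt 5 'c = a - 5': DEAD (c not in live set ['b'])
Stmt 6 'z = c': DEAD (z not in live set ['b'])
Stmt 7 'v = 2 + c': DEAD (v not in live set ['b'])
Stmt 8 'return b': KEEP (return); live-in = ['b']
Removed statement numbers: [1, 2, 3, 5, 6, 7]
Surviving IR:
  b = 6
  return b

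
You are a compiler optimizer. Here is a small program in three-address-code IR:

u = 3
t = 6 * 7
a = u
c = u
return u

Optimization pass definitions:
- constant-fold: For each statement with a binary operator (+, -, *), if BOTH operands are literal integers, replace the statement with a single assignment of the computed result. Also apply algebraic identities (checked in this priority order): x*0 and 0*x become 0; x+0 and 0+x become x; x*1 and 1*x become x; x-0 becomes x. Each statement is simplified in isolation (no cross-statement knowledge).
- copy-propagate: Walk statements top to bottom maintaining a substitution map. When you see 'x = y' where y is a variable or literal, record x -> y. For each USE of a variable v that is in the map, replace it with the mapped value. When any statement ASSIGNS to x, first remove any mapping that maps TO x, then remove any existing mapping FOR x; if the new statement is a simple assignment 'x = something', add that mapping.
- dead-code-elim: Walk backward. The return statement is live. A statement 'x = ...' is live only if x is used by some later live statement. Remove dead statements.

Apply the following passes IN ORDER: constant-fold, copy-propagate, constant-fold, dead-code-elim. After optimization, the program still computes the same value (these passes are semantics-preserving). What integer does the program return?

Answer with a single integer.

Initial IR:
  u = 3
  t = 6 * 7
  a = u
  c = u
  return u
After constant-fold (5 stmts):
  u = 3
  t = 42
  a = u
  c = u
  return u
After copy-propagate (5 stmts):
  u = 3
  t = 42
  a = 3
  c = 3
  return 3
After constant-fold (5 stmts):
  u = 3
  t = 42
  a = 3
  c = 3
  return 3
After dead-code-elim (1 stmts):
  return 3
Evaluate:
  u = 3  =>  u = 3
  t = 6 * 7  =>  t = 42
  a = u  =>  a = 3
  c = u  =>  c = 3
  return u = 3

Answer: 3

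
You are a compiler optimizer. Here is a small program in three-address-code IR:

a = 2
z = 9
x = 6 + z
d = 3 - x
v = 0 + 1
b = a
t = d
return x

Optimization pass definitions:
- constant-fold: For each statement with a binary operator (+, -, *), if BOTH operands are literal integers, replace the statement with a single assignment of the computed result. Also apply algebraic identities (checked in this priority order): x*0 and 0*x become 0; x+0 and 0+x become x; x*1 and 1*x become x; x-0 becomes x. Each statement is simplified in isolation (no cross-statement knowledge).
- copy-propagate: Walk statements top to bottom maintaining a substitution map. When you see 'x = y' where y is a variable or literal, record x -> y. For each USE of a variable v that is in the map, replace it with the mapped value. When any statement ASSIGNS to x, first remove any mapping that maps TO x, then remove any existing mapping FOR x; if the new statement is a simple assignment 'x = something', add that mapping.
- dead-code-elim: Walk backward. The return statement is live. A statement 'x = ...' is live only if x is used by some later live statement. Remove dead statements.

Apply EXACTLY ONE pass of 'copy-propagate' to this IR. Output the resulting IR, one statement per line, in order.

Applying copy-propagate statement-by-statement:
  [1] a = 2  (unchanged)
  [2] z = 9  (unchanged)
  [3] x = 6 + z  -> x = 6 + 9
  [4] d = 3 - x  (unchanged)
  [5] v = 0 + 1  (unchanged)
  [6] b = a  -> b = 2
  [7] t = d  (unchanged)
  [8] return x  (unchanged)
Result (8 stmts):
  a = 2
  z = 9
  x = 6 + 9
  d = 3 - x
  v = 0 + 1
  b = 2
  t = d
  return x

Answer: a = 2
z = 9
x = 6 + 9
d = 3 - x
v = 0 + 1
b = 2
t = d
return x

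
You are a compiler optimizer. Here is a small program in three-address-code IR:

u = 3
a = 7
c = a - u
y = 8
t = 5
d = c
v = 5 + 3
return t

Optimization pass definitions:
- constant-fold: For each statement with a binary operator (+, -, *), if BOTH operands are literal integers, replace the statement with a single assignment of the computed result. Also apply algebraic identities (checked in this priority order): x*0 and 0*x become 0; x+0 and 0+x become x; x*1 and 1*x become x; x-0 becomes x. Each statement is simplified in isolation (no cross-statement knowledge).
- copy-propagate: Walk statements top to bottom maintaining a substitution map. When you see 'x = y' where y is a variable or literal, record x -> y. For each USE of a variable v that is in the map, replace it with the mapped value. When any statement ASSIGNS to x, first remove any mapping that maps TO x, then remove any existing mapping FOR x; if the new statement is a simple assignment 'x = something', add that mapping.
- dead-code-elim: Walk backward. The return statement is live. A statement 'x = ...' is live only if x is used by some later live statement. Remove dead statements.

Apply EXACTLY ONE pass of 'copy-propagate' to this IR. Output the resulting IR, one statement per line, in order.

Answer: u = 3
a = 7
c = 7 - 3
y = 8
t = 5
d = c
v = 5 + 3
return 5

Derivation:
Applying copy-propagate statement-by-statement:
  [1] u = 3  (unchanged)
  [2] a = 7  (unchanged)
  [3] c = a - u  -> c = 7 - 3
  [4] y = 8  (unchanged)
  [5] t = 5  (unchanged)
  [6] d = c  (unchanged)
  [7] v = 5 + 3  (unchanged)
  [8] return t  -> return 5
Result (8 stmts):
  u = 3
  a = 7
  c = 7 - 3
  y = 8
  t = 5
  d = c
  v = 5 + 3
  return 5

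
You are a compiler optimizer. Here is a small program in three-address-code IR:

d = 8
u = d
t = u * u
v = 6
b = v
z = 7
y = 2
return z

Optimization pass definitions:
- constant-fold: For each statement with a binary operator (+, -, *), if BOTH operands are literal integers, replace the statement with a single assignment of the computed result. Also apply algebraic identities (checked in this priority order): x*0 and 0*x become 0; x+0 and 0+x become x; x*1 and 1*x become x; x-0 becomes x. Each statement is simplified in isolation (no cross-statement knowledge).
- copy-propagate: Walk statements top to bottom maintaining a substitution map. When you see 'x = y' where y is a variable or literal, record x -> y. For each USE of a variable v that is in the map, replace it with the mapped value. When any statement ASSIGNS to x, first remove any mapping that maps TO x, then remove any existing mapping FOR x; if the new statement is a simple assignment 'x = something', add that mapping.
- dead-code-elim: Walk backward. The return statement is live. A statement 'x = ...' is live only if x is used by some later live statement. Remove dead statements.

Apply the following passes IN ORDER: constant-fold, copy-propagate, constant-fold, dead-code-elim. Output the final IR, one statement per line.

Answer: return 7

Derivation:
Initial IR:
  d = 8
  u = d
  t = u * u
  v = 6
  b = v
  z = 7
  y = 2
  return z
After constant-fold (8 stmts):
  d = 8
  u = d
  t = u * u
  v = 6
  b = v
  z = 7
  y = 2
  return z
After copy-propagate (8 stmts):
  d = 8
  u = 8
  t = 8 * 8
  v = 6
  b = 6
  z = 7
  y = 2
  return 7
After constant-fold (8 stmts):
  d = 8
  u = 8
  t = 64
  v = 6
  b = 6
  z = 7
  y = 2
  return 7
After dead-code-elim (1 stmts):
  return 7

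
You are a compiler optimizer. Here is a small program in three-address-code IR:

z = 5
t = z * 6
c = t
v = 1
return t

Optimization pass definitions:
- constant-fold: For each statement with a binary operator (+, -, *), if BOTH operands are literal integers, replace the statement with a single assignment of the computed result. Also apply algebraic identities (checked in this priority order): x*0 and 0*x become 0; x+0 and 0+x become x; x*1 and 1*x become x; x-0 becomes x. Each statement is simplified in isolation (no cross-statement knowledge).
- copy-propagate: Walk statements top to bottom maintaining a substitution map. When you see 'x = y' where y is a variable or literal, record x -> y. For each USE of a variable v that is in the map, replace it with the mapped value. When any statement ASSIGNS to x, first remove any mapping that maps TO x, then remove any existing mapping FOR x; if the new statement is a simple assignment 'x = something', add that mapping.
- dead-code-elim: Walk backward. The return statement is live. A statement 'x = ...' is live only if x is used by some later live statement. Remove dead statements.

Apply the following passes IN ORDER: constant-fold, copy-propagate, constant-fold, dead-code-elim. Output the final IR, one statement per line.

Initial IR:
  z = 5
  t = z * 6
  c = t
  v = 1
  return t
After constant-fold (5 stmts):
  z = 5
  t = z * 6
  c = t
  v = 1
  return t
After copy-propagate (5 stmts):
  z = 5
  t = 5 * 6
  c = t
  v = 1
  return t
After constant-fold (5 stmts):
  z = 5
  t = 30
  c = t
  v = 1
  return t
After dead-code-elim (2 stmts):
  t = 30
  return t

Answer: t = 30
return t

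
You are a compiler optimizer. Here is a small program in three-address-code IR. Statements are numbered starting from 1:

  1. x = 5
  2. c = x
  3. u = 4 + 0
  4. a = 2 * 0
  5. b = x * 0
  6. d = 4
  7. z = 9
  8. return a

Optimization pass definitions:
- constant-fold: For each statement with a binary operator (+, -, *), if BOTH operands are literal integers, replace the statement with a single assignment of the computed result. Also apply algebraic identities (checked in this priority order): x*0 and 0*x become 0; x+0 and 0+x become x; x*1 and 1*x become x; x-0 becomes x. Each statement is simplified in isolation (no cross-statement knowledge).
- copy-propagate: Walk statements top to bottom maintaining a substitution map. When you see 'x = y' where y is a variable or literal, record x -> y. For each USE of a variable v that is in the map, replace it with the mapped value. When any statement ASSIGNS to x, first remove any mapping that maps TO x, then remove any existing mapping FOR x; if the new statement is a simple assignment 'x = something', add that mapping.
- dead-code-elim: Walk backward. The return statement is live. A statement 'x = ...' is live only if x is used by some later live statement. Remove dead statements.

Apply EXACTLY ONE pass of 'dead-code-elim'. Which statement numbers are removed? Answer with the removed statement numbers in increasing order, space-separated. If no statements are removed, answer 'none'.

Backward liveness scan:
Stmt 1 'x = 5': DEAD (x not in live set [])
Stmt 2 'c = x': DEAD (c not in live set [])
Stmt 3 'u = 4 + 0': DEAD (u not in live set [])
Stmt 4 'a = 2 * 0': KEEP (a is live); live-in = []
Stmt 5 'b = x * 0': DEAD (b not in live set ['a'])
Stmt 6 'd = 4': DEAD (d not in live set ['a'])
Stmt 7 'z = 9': DEAD (z not in live set ['a'])
Stmt 8 'return a': KEEP (return); live-in = ['a']
Removed statement numbers: [1, 2, 3, 5, 6, 7]
Surviving IR:
  a = 2 * 0
  return a

Answer: 1 2 3 5 6 7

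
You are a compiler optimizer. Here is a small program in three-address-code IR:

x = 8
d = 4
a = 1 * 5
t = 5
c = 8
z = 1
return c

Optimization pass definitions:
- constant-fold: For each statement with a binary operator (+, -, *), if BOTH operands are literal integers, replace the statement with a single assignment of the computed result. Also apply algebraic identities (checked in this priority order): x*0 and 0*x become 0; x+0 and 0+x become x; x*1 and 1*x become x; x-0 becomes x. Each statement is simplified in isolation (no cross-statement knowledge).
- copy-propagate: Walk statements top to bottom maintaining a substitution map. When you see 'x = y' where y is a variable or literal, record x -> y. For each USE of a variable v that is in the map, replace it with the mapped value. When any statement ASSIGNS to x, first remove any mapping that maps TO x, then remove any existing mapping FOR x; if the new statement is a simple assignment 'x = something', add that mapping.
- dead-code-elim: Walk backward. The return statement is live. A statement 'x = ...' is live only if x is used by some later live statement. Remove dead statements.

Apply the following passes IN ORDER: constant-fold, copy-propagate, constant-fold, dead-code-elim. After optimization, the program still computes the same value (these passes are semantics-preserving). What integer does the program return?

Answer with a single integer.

Initial IR:
  x = 8
  d = 4
  a = 1 * 5
  t = 5
  c = 8
  z = 1
  return c
After constant-fold (7 stmts):
  x = 8
  d = 4
  a = 5
  t = 5
  c = 8
  z = 1
  return c
After copy-propagate (7 stmts):
  x = 8
  d = 4
  a = 5
  t = 5
  c = 8
  z = 1
  return 8
After constant-fold (7 stmts):
  x = 8
  d = 4
  a = 5
  t = 5
  c = 8
  z = 1
  return 8
After dead-code-elim (1 stmts):
  return 8
Evaluate:
  x = 8  =>  x = 8
  d = 4  =>  d = 4
  a = 1 * 5  =>  a = 5
  t = 5  =>  t = 5
  c = 8  =>  c = 8
  z = 1  =>  z = 1
  return c = 8

Answer: 8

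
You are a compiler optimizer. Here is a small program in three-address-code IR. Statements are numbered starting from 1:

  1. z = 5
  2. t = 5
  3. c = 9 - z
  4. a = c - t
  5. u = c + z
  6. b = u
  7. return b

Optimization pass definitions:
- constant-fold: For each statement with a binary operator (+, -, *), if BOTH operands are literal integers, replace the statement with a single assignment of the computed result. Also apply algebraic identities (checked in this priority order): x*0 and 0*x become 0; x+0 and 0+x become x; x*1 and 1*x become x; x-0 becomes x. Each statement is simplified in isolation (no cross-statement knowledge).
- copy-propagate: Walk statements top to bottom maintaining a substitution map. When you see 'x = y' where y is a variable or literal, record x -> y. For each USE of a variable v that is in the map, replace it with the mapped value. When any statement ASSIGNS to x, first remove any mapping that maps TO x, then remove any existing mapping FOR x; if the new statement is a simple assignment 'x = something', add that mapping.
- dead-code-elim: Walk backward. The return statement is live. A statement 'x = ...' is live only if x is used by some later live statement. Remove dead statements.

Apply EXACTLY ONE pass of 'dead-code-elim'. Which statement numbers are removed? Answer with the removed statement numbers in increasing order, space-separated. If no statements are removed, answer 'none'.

Answer: 2 4

Derivation:
Backward liveness scan:
Stmt 1 'z = 5': KEEP (z is live); live-in = []
Stmt 2 't = 5': DEAD (t not in live set ['z'])
Stmt 3 'c = 9 - z': KEEP (c is live); live-in = ['z']
Stmt 4 'a = c - t': DEAD (a not in live set ['c', 'z'])
Stmt 5 'u = c + z': KEEP (u is live); live-in = ['c', 'z']
Stmt 6 'b = u': KEEP (b is live); live-in = ['u']
Stmt 7 'return b': KEEP (return); live-in = ['b']
Removed statement numbers: [2, 4]
Surviving IR:
  z = 5
  c = 9 - z
  u = c + z
  b = u
  return b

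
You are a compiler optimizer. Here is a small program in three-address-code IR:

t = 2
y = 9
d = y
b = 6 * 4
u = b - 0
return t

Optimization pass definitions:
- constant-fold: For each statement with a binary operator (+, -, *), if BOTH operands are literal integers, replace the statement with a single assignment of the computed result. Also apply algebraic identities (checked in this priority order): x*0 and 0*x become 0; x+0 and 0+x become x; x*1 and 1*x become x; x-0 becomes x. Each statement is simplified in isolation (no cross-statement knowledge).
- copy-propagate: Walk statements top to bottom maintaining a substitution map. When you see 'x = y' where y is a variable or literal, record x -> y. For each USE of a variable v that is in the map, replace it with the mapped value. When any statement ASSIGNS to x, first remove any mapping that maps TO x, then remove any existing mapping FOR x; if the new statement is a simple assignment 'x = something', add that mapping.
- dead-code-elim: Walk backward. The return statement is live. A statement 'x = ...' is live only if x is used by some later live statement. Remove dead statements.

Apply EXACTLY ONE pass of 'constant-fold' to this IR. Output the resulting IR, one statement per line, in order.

Answer: t = 2
y = 9
d = y
b = 24
u = b
return t

Derivation:
Applying constant-fold statement-by-statement:
  [1] t = 2  (unchanged)
  [2] y = 9  (unchanged)
  [3] d = y  (unchanged)
  [4] b = 6 * 4  -> b = 24
  [5] u = b - 0  -> u = b
  [6] return t  (unchanged)
Result (6 stmts):
  t = 2
  y = 9
  d = y
  b = 24
  u = b
  return t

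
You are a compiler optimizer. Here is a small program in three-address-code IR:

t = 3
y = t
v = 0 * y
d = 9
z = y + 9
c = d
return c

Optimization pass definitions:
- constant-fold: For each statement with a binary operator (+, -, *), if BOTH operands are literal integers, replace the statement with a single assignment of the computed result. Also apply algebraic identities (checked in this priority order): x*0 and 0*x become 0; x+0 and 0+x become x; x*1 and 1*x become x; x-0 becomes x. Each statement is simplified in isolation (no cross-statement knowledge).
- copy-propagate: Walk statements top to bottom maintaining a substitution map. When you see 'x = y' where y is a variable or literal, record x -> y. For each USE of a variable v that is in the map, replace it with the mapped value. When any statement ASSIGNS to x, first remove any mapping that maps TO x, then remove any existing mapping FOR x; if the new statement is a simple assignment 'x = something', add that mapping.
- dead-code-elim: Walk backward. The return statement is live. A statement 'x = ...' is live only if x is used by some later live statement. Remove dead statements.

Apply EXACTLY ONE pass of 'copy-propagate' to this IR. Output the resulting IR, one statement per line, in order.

Applying copy-propagate statement-by-statement:
  [1] t = 3  (unchanged)
  [2] y = t  -> y = 3
  [3] v = 0 * y  -> v = 0 * 3
  [4] d = 9  (unchanged)
  [5] z = y + 9  -> z = 3 + 9
  [6] c = d  -> c = 9
  [7] return c  -> return 9
Result (7 stmts):
  t = 3
  y = 3
  v = 0 * 3
  d = 9
  z = 3 + 9
  c = 9
  return 9

Answer: t = 3
y = 3
v = 0 * 3
d = 9
z = 3 + 9
c = 9
return 9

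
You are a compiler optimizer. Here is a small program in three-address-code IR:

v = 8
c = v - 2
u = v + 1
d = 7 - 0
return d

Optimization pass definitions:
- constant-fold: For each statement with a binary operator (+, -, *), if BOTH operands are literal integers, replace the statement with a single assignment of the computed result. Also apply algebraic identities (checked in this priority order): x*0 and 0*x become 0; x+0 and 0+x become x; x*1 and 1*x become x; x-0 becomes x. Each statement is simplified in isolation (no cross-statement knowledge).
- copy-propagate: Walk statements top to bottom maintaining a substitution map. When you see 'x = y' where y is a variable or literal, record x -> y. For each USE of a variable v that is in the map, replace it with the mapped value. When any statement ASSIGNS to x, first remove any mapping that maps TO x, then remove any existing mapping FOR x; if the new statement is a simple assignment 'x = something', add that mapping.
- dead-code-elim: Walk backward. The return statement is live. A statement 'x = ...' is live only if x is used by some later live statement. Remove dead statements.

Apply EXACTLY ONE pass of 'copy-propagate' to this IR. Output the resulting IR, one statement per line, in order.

Applying copy-propagate statement-by-statement:
  [1] v = 8  (unchanged)
  [2] c = v - 2  -> c = 8 - 2
  [3] u = v + 1  -> u = 8 + 1
  [4] d = 7 - 0  (unchanged)
  [5] return d  (unchanged)
Result (5 stmts):
  v = 8
  c = 8 - 2
  u = 8 + 1
  d = 7 - 0
  return d

Answer: v = 8
c = 8 - 2
u = 8 + 1
d = 7 - 0
return d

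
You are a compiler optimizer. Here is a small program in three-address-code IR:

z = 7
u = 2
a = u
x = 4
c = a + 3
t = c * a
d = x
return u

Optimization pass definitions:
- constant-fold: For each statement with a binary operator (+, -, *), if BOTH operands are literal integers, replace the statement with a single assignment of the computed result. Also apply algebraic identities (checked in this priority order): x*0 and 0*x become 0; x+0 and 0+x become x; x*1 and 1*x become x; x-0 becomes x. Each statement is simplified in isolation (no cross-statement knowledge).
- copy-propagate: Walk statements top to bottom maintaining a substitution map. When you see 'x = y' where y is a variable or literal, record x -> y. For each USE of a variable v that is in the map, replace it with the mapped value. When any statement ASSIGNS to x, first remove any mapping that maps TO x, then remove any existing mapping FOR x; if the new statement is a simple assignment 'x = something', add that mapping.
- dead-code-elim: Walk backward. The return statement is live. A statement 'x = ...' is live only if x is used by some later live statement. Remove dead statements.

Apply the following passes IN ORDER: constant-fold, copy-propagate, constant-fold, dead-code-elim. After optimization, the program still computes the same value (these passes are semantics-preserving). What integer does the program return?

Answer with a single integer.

Answer: 2

Derivation:
Initial IR:
  z = 7
  u = 2
  a = u
  x = 4
  c = a + 3
  t = c * a
  d = x
  return u
After constant-fold (8 stmts):
  z = 7
  u = 2
  a = u
  x = 4
  c = a + 3
  t = c * a
  d = x
  return u
After copy-propagate (8 stmts):
  z = 7
  u = 2
  a = 2
  x = 4
  c = 2 + 3
  t = c * 2
  d = 4
  return 2
After constant-fold (8 stmts):
  z = 7
  u = 2
  a = 2
  x = 4
  c = 5
  t = c * 2
  d = 4
  return 2
After dead-code-elim (1 stmts):
  return 2
Evaluate:
  z = 7  =>  z = 7
  u = 2  =>  u = 2
  a = u  =>  a = 2
  x = 4  =>  x = 4
  c = a + 3  =>  c = 5
  t = c * a  =>  t = 10
  d = x  =>  d = 4
  return u = 2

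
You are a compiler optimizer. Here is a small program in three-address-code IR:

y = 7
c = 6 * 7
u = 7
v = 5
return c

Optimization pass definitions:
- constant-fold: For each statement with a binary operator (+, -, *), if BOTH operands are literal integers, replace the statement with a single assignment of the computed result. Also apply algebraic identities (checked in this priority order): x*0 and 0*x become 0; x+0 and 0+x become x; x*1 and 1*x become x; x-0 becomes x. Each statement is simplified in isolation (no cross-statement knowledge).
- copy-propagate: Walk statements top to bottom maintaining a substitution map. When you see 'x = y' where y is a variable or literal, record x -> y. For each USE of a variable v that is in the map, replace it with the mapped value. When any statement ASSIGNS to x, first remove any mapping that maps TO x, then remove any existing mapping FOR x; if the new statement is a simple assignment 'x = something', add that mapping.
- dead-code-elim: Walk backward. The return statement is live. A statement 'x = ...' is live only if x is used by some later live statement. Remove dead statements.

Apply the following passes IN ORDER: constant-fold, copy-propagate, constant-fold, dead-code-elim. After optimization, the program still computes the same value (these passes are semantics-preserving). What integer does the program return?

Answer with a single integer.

Answer: 42

Derivation:
Initial IR:
  y = 7
  c = 6 * 7
  u = 7
  v = 5
  return c
After constant-fold (5 stmts):
  y = 7
  c = 42
  u = 7
  v = 5
  return c
After copy-propagate (5 stmts):
  y = 7
  c = 42
  u = 7
  v = 5
  return 42
After constant-fold (5 stmts):
  y = 7
  c = 42
  u = 7
  v = 5
  return 42
After dead-code-elim (1 stmts):
  return 42
Evaluate:
  y = 7  =>  y = 7
  c = 6 * 7  =>  c = 42
  u = 7  =>  u = 7
  v = 5  =>  v = 5
  return c = 42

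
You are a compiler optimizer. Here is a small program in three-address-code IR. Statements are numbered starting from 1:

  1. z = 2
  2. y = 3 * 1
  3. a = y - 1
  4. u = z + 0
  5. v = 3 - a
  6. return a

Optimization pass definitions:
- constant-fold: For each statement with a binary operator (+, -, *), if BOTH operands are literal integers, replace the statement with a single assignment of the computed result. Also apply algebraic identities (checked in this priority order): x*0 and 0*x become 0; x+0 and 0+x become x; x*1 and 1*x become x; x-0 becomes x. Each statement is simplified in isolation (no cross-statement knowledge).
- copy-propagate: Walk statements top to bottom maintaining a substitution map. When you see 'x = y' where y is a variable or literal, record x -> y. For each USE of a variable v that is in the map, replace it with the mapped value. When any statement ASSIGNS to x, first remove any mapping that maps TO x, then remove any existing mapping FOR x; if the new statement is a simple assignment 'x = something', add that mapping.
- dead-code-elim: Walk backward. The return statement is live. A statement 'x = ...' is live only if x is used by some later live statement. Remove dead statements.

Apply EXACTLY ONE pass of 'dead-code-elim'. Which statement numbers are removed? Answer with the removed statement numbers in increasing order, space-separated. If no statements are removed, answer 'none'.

Backward liveness scan:
Stmt 1 'z = 2': DEAD (z not in live set [])
Stmt 2 'y = 3 * 1': KEEP (y is live); live-in = []
Stmt 3 'a = y - 1': KEEP (a is live); live-in = ['y']
Stmt 4 'u = z + 0': DEAD (u not in live set ['a'])
Stmt 5 'v = 3 - a': DEAD (v not in live set ['a'])
Stmt 6 'return a': KEEP (return); live-in = ['a']
Removed statement numbers: [1, 4, 5]
Surviving IR:
  y = 3 * 1
  a = y - 1
  return a

Answer: 1 4 5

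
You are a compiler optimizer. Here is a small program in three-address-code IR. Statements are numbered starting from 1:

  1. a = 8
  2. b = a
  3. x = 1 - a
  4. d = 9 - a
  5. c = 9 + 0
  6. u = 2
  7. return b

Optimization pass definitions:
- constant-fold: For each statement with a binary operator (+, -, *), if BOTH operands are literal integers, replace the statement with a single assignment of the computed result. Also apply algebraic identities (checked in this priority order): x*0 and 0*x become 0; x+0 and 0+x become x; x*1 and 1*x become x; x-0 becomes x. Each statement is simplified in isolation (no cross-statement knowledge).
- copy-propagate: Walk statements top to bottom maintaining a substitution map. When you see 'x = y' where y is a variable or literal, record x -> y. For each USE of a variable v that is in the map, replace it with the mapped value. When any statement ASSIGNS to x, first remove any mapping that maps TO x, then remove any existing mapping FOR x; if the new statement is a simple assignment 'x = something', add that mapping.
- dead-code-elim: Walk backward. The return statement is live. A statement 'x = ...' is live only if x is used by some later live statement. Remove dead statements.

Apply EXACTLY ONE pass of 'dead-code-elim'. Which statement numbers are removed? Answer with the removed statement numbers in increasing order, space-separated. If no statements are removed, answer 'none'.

Backward liveness scan:
Stmt 1 'a = 8': KEEP (a is live); live-in = []
Stmt 2 'b = a': KEEP (b is live); live-in = ['a']
Stmt 3 'x = 1 - a': DEAD (x not in live set ['b'])
Stmt 4 'd = 9 - a': DEAD (d not in live set ['b'])
Stmt 5 'c = 9 + 0': DEAD (c not in live set ['b'])
Stmt 6 'u = 2': DEAD (u not in live set ['b'])
Stmt 7 'return b': KEEP (return); live-in = ['b']
Removed statement numbers: [3, 4, 5, 6]
Surviving IR:
  a = 8
  b = a
  return b

Answer: 3 4 5 6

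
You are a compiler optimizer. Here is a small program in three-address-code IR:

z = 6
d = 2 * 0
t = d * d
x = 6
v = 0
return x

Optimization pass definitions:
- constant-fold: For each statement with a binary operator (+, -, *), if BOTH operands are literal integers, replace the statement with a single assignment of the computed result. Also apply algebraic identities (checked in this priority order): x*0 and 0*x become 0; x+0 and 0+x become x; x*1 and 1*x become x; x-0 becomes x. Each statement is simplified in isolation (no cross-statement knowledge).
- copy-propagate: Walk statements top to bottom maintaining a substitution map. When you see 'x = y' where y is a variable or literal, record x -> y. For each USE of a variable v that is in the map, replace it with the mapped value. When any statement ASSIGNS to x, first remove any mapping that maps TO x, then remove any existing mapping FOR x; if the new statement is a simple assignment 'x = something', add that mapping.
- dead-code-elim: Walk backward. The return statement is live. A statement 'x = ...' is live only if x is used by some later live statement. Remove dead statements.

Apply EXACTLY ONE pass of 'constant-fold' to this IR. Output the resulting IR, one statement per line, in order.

Applying constant-fold statement-by-statement:
  [1] z = 6  (unchanged)
  [2] d = 2 * 0  -> d = 0
  [3] t = d * d  (unchanged)
  [4] x = 6  (unchanged)
  [5] v = 0  (unchanged)
  [6] return x  (unchanged)
Result (6 stmts):
  z = 6
  d = 0
  t = d * d
  x = 6
  v = 0
  return x

Answer: z = 6
d = 0
t = d * d
x = 6
v = 0
return x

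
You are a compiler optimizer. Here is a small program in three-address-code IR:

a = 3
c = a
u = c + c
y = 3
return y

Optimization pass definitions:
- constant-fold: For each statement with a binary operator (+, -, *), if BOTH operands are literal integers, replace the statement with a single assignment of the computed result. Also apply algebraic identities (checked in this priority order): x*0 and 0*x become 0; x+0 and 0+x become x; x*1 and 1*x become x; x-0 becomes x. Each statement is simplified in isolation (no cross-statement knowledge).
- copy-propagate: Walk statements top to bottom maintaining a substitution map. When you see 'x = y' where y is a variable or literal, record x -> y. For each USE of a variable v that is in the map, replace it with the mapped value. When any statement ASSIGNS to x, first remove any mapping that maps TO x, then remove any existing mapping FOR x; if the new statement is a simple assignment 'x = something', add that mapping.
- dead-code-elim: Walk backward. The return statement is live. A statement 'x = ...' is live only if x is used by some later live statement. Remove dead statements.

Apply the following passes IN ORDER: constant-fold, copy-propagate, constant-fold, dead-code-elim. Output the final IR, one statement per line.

Answer: return 3

Derivation:
Initial IR:
  a = 3
  c = a
  u = c + c
  y = 3
  return y
After constant-fold (5 stmts):
  a = 3
  c = a
  u = c + c
  y = 3
  return y
After copy-propagate (5 stmts):
  a = 3
  c = 3
  u = 3 + 3
  y = 3
  return 3
After constant-fold (5 stmts):
  a = 3
  c = 3
  u = 6
  y = 3
  return 3
After dead-code-elim (1 stmts):
  return 3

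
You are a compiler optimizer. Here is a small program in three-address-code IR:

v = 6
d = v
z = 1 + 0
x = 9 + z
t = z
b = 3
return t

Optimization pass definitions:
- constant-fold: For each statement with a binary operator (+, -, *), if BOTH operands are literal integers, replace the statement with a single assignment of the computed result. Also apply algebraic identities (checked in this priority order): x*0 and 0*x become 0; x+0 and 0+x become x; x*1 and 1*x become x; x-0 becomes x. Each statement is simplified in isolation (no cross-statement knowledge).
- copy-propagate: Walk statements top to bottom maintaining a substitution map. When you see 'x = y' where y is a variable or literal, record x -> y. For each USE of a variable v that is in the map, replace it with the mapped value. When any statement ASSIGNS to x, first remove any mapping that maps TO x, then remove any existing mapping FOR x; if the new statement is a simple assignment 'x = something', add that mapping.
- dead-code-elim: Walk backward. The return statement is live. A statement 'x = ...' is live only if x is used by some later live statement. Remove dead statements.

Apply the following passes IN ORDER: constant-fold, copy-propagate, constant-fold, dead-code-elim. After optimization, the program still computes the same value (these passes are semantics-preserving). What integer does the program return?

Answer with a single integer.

Initial IR:
  v = 6
  d = v
  z = 1 + 0
  x = 9 + z
  t = z
  b = 3
  return t
After constant-fold (7 stmts):
  v = 6
  d = v
  z = 1
  x = 9 + z
  t = z
  b = 3
  return t
After copy-propagate (7 stmts):
  v = 6
  d = 6
  z = 1
  x = 9 + 1
  t = 1
  b = 3
  return 1
After constant-fold (7 stmts):
  v = 6
  d = 6
  z = 1
  x = 10
  t = 1
  b = 3
  return 1
After dead-code-elim (1 stmts):
  return 1
Evaluate:
  v = 6  =>  v = 6
  d = v  =>  d = 6
  z = 1 + 0  =>  z = 1
  x = 9 + z  =>  x = 10
  t = z  =>  t = 1
  b = 3  =>  b = 3
  return t = 1

Answer: 1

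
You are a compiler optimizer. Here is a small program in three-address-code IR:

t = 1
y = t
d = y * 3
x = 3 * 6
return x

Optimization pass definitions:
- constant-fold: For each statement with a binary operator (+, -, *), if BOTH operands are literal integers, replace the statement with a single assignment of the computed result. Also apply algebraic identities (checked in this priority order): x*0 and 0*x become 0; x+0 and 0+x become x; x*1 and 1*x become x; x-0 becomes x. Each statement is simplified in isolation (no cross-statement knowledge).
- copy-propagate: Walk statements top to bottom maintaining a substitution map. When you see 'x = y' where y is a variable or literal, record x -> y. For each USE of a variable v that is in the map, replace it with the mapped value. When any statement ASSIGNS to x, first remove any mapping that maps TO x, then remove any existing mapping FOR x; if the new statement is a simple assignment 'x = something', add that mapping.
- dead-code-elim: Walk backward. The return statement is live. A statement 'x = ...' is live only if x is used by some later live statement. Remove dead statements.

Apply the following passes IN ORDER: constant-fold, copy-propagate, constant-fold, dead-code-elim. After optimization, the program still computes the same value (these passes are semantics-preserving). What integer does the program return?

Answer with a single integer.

Answer: 18

Derivation:
Initial IR:
  t = 1
  y = t
  d = y * 3
  x = 3 * 6
  return x
After constant-fold (5 stmts):
  t = 1
  y = t
  d = y * 3
  x = 18
  return x
After copy-propagate (5 stmts):
  t = 1
  y = 1
  d = 1 * 3
  x = 18
  return 18
After constant-fold (5 stmts):
  t = 1
  y = 1
  d = 3
  x = 18
  return 18
After dead-code-elim (1 stmts):
  return 18
Evaluate:
  t = 1  =>  t = 1
  y = t  =>  y = 1
  d = y * 3  =>  d = 3
  x = 3 * 6  =>  x = 18
  return x = 18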